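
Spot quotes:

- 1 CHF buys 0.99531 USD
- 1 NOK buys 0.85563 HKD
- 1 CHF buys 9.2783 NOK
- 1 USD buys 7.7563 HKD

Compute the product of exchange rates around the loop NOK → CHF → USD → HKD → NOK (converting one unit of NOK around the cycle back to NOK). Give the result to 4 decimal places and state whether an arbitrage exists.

Around NOK → CHF → USD → HKD → NOK: 1 ÷ 9.2783 × 0.99531 × 7.7563 ÷ 0.85563 = 0.972430
Product < 1; profitable direction is NOK → HKD → USD → CHF → NOK.

0.9724 (arbitrage exists)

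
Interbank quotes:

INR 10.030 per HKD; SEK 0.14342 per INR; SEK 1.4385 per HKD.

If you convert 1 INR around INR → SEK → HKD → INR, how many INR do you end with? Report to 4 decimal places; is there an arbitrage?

1.0000 (no arbitrage)

Around INR → SEK → HKD → INR: 1 × 0.14342 ÷ 1.4385 × 10.030 = 1.000002
Product ≈ 1 (deviation 0.000%, within rounding noise).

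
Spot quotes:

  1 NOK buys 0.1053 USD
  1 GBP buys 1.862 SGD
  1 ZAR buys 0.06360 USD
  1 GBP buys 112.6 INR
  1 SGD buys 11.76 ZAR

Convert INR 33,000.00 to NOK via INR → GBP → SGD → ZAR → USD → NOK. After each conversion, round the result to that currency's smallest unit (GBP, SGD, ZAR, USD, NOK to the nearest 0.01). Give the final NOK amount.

NOK 3,876.07

INR 33,000.00 ÷ 112.6 = GBP 293.07
GBP 293.07 × 1.862 = SGD 545.70
SGD 545.70 × 11.76 = ZAR 6,417.43
ZAR 6,417.43 × 0.06360 = USD 408.15
USD 408.15 ÷ 0.1053 = NOK 3,876.07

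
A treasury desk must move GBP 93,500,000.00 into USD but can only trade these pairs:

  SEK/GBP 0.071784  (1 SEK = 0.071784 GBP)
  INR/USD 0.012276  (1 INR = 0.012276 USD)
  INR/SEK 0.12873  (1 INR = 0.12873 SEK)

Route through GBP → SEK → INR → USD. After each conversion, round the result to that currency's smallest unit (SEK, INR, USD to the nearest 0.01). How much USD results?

GBP 93,500,000.00 ÷ 0.071784 = SEK 1,302,518,667.11
SEK 1,302,518,667.11 ÷ 0.12873 = INR 10,118,221,604.21
INR 10,118,221,604.21 × 0.012276 = USD 124,211,288.41

USD 124,211,288.41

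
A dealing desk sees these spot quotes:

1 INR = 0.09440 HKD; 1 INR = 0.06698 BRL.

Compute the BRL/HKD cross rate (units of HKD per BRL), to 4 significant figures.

BRL/HKD = 1.409

1 BRL ÷ 0.06698 = 14.9298 INR
14.9298 INR × 0.09440 = 1.40938 HKD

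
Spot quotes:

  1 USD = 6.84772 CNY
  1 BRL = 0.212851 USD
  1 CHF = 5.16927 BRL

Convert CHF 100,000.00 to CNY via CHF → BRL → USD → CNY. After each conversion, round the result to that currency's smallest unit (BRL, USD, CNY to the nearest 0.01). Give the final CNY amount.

CNY 753,443.88

CHF 100,000.00 × 5.16927 = BRL 516,927.00
BRL 516,927.00 × 0.212851 = USD 110,028.43
USD 110,028.43 × 6.84772 = CNY 753,443.88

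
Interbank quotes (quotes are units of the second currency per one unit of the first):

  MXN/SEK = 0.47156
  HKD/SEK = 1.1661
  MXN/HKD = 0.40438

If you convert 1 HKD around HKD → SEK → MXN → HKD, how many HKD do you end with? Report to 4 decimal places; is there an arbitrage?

Around HKD → SEK → MXN → HKD: 1 × 1.1661 ÷ 0.47156 × 0.40438 = 0.999974
Product ≈ 1 (deviation 0.003%, within rounding noise).

1.0000 (no arbitrage)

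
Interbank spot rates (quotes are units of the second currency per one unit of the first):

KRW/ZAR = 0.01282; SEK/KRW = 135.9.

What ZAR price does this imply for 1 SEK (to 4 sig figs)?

1 SEK × 135.9 = 135.9 KRW
135.9 KRW × 0.01282 = 1.74224 ZAR

SEK/ZAR = 1.742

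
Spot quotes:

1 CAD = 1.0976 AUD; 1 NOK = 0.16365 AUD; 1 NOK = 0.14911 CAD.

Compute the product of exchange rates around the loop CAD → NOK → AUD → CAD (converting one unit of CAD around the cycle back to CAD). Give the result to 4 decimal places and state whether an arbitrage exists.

Around CAD → NOK → AUD → CAD: 1 ÷ 0.14911 × 0.16365 ÷ 1.0976 = 0.999920
Product ≈ 1 (deviation 0.008%, within rounding noise).

0.9999 (no arbitrage)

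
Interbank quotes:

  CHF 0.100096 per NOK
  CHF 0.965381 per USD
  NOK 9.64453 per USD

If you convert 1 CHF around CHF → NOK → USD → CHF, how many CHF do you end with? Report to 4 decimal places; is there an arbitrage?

1.0000 (no arbitrage)

Around CHF → NOK → USD → CHF: 1 ÷ 0.100096 ÷ 9.64453 × 0.965381 = 1.000002
Product ≈ 1 (deviation 0.000%, within rounding noise).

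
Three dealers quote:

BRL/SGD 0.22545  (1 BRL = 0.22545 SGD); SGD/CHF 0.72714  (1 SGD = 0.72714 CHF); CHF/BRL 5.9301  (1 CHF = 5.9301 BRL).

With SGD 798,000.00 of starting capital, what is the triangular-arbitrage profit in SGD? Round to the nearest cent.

Profitable loop is SGD → BRL → CHF → SGD:
SGD 798,000.00 ÷ 0.22545 = BRL 3,539,587.49
BRL 3,539,587.49 ÷ 5.9301 = CHF 596,884.96
CHF 596,884.96 ÷ 0.72714 = SGD 820,866.63
Profit = SGD 820,866.63 − SGD 798,000.00

Profit: SGD 22,866.63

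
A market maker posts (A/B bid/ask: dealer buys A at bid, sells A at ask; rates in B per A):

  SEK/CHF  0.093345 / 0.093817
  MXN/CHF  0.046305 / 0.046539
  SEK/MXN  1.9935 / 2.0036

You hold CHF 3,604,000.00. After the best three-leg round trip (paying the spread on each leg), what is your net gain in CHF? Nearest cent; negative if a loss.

Net profit: CHF 3,844.18

Best loop CHF → MXN → SEK → CHF:
CHF 3,604,000.00 ÷ 0.046539 (buy MXN at ask) = MXN 77,440,426.31
MXN 77,440,426.31 ÷ 2.0036 (buy SEK at ask) = SEK 38,650,642.00
SEK 38,650,642.00 × 0.093345 (sell SEK at bid) = CHF 3,607,844.18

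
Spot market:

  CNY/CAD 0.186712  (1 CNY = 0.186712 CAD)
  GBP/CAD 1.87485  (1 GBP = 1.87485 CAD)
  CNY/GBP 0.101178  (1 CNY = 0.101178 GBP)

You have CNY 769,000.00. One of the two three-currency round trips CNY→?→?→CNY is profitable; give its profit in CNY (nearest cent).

Profit: CNY 12,280.03

Profitable loop is CNY → GBP → CAD → CNY:
CNY 769,000.00 × 0.101178 = GBP 77,805.88
GBP 77,805.88 × 1.87485 = CAD 145,874.36
CAD 145,874.36 ÷ 0.186712 = CNY 781,280.03
Profit = CNY 781,280.03 − CNY 769,000.00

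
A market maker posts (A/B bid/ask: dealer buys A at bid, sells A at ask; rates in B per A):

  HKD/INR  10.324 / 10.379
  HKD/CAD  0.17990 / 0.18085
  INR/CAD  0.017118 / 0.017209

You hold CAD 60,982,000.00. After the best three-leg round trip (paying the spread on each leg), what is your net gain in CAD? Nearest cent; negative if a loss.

Net profit: CAD 439,678.50

Best loop CAD → INR → HKD → CAD:
CAD 60,982,000.00 ÷ 0.017209 (buy INR at ask) = INR 3,543,610,901.27
INR 3,543,610,901.27 ÷ 10.379 (buy HKD at ask) = HKD 341,421,225.67
HKD 341,421,225.67 × 0.17990 (sell HKD at bid) = CAD 61,421,678.50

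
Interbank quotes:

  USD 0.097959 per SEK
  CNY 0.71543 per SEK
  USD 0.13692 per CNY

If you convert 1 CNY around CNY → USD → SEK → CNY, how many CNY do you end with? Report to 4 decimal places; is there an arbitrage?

1.0000 (no arbitrage)

Around CNY → USD → SEK → CNY: 1 × 0.13692 ÷ 0.097959 × 0.71543 = 0.999976
Product ≈ 1 (deviation 0.002%, within rounding noise).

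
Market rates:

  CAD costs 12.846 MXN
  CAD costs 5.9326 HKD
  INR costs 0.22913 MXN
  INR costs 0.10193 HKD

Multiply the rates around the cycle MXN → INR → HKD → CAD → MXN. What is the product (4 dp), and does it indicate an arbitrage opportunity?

Around MXN → INR → HKD → CAD → MXN: 1 ÷ 0.22913 × 0.10193 ÷ 5.9326 × 12.846 = 0.963259
Product < 1; profitable direction is MXN → CAD → HKD → INR → MXN.

0.9633 (arbitrage exists)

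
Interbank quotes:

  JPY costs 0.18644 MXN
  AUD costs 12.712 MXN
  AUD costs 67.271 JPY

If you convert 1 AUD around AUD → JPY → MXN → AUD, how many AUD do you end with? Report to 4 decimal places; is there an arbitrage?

Around AUD → JPY → MXN → AUD: 1 × 67.271 × 0.18644 ÷ 12.712 = 0.986627
Product < 1; profitable direction is AUD → MXN → JPY → AUD.

0.9866 (arbitrage exists)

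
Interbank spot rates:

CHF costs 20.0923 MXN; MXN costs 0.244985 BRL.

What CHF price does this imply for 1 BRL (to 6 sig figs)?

1 BRL ÷ 0.244985 = 4.08188 MXN
4.08188 MXN ÷ 20.0923 = 0.203157 CHF

BRL/CHF = 0.203157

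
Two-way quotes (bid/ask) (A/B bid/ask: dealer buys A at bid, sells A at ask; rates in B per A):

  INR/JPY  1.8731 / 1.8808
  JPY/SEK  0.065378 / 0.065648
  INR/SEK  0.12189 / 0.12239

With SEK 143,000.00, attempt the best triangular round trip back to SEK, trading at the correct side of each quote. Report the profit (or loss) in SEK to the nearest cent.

Best loop SEK → INR → JPY → SEK:
SEK 143,000.00 ÷ 0.12239 (buy INR at ask) = INR 1,168,396.11
INR 1,168,396.11 × 1.8731 (sell INR at bid) = JPY 2,188,523
JPY 2,188,523 × 0.065378 (sell JPY at bid) = SEK 143,081.24

Net profit: SEK 81.24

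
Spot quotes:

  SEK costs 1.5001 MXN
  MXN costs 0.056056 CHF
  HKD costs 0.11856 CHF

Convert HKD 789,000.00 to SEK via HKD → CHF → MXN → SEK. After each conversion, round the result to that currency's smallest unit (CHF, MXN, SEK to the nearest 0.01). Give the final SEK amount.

SEK 1,112,430.48

HKD 789,000.00 × 0.11856 = CHF 93,543.84
CHF 93,543.84 ÷ 0.056056 = MXN 1,668,756.96
MXN 1,668,756.96 ÷ 1.5001 = SEK 1,112,430.48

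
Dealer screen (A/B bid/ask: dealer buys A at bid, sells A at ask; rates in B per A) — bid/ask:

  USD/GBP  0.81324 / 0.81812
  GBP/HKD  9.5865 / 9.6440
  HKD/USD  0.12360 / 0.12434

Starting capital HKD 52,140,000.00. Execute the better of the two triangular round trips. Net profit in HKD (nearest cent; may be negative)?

Best loop HKD → GBP → USD → HKD:
HKD 52,140,000.00 ÷ 9.6440 (buy GBP at ask) = GBP 5,406,470.34
GBP 5,406,470.34 ÷ 0.81812 (buy USD at ask) = USD 6,608,407.50
USD 6,608,407.50 ÷ 0.12434 (buy HKD at ask) = HKD 53,147,880.81

Net profit: HKD 1,007,880.81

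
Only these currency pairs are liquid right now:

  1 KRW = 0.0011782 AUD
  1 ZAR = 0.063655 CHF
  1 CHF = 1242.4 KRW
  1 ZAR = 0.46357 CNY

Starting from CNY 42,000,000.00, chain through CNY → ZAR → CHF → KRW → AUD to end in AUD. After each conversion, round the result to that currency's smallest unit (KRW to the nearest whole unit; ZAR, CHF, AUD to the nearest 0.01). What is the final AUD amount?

CNY 42,000,000.00 ÷ 0.46357 = ZAR 90,601,203.70
ZAR 90,601,203.70 × 0.063655 = CHF 5,767,219.62
CHF 5,767,219.62 × 1242.4 = KRW 7,165,193,656
KRW 7,165,193,656 × 0.0011782 = AUD 8,442,031.17

AUD 8,442,031.17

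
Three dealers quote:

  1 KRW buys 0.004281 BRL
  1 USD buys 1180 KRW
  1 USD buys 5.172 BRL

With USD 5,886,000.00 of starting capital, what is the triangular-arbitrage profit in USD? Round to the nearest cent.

Profitable loop is USD → BRL → KRW → USD:
USD 5,886,000.00 × 5.172 = BRL 30,442,392.00
BRL 30,442,392.00 ÷ 0.004281 = KRW 7,111,046,952
KRW 7,111,046,952 ÷ 1180 = USD 6,026,310.98
Profit = USD 6,026,310.98 − USD 5,886,000.00

Profit: USD 140,310.98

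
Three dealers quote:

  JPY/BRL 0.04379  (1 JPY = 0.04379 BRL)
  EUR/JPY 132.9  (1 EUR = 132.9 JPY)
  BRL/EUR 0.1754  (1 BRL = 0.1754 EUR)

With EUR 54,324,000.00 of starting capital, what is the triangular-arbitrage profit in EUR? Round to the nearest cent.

Profit: EUR 1,128,515.99

Profitable loop is EUR → JPY → BRL → EUR:
EUR 54,324,000.00 × 132.9 = JPY 7,219,659,600
JPY 7,219,659,600 × 0.04379 = BRL 316,148,893.88
BRL 316,148,893.88 × 0.1754 = EUR 55,452,515.99
Profit = EUR 55,452,515.99 − EUR 54,324,000.00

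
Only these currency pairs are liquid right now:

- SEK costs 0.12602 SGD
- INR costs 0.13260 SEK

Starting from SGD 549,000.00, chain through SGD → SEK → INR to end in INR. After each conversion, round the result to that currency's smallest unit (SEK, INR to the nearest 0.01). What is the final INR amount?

SGD 549,000.00 ÷ 0.12602 = SEK 4,356,451.36
SEK 4,356,451.36 ÷ 0.13260 = INR 32,854,082.65

INR 32,854,082.65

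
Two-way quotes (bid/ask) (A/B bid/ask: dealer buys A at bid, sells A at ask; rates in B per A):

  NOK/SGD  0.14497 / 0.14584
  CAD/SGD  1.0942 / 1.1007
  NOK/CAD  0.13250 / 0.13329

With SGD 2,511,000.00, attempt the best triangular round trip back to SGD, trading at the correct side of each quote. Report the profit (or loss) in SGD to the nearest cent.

Best loop SGD → NOK → CAD → SGD:
SGD 2,511,000.00 ÷ 0.14584 (buy NOK at ask) = NOK 17,217,498.63
NOK 17,217,498.63 × 0.13250 (sell NOK at bid) = CAD 2,281,318.57
CAD 2,281,318.57 × 1.0942 (sell CAD at bid) = SGD 2,496,218.78

Net result: SGD -14,781.22 (no profitable arbitrage after spreads)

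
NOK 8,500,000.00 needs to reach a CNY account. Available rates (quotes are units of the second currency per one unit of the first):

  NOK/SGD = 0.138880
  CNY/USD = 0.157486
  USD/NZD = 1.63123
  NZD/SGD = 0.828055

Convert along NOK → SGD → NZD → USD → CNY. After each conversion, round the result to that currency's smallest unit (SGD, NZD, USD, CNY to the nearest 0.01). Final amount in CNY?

CNY 5,549,352.32

NOK 8,500,000.00 × 0.138880 = SGD 1,180,480.00
SGD 1,180,480.00 ÷ 0.828055 = NZD 1,425,605.79
NZD 1,425,605.79 ÷ 1.63123 = USD 873,945.30
USD 873,945.30 ÷ 0.157486 = CNY 5,549,352.32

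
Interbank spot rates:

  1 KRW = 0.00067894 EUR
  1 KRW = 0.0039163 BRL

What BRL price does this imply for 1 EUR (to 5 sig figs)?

1 EUR ÷ 0.00067894 = 1472.88 KRW
1472.88 KRW × 0.0039163 = 5.76826 BRL

EUR/BRL = 5.7683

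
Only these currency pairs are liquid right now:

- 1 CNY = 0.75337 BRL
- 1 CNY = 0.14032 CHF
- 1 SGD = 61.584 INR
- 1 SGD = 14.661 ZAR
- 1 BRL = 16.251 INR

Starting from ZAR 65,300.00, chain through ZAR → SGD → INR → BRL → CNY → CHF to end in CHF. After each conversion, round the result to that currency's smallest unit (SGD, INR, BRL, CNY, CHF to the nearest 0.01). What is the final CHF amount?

ZAR 65,300.00 ÷ 14.661 = SGD 4,453.99
SGD 4,453.99 × 61.584 = INR 274,294.52
INR 274,294.52 ÷ 16.251 = BRL 16,878.62
BRL 16,878.62 ÷ 0.75337 = CNY 22,404.16
CNY 22,404.16 × 0.14032 = CHF 3,143.75

CHF 3,143.75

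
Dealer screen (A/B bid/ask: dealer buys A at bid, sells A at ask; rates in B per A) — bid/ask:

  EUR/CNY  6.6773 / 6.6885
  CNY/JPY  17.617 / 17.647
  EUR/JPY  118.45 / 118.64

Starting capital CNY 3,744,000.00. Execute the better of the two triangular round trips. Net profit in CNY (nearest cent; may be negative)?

Net profit: CNY 13,260.34

Best loop CNY → EUR → JPY → CNY:
CNY 3,744,000.00 ÷ 6.6885 (buy EUR at ask) = EUR 559,766.76
EUR 559,766.76 × 118.45 (sell EUR at bid) = JPY 66,304,373
JPY 66,304,373 ÷ 17.647 (buy CNY at ask) = CNY 3,757,260.34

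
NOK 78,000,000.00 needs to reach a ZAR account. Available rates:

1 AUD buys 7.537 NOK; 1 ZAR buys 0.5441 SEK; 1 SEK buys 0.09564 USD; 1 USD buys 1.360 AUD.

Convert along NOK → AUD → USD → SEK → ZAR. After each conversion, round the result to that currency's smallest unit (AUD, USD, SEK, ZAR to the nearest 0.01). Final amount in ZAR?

NOK 78,000,000.00 ÷ 7.537 = AUD 10,348,945.20
AUD 10,348,945.20 ÷ 1.360 = USD 7,609,518.53
USD 7,609,518.53 ÷ 0.09564 = SEK 79,564,183.71
SEK 79,564,183.71 ÷ 0.5441 = ZAR 146,230,809.98

ZAR 146,230,809.98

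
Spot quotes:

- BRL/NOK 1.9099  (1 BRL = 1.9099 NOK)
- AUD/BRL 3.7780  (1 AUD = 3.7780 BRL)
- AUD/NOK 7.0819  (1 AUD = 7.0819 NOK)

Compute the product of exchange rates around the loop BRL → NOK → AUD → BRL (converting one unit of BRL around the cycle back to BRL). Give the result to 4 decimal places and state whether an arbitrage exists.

1.0189 (arbitrage exists)

Around BRL → NOK → AUD → BRL: 1 × 1.9099 ÷ 7.0819 × 3.7780 = 1.018879
Product > 1; profitable direction is BRL → NOK → AUD → BRL.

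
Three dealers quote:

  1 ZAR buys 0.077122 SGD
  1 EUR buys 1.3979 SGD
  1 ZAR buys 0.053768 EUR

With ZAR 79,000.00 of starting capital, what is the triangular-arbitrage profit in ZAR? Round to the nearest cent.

Profit: ZAR 2,059.77

Profitable loop is ZAR → SGD → EUR → ZAR:
ZAR 79,000.00 × 0.077122 = SGD 6,092.64
SGD 6,092.64 ÷ 1.3979 = EUR 4,358.42
EUR 4,358.42 ÷ 0.053768 = ZAR 81,059.77
Profit = ZAR 81,059.77 − ZAR 79,000.00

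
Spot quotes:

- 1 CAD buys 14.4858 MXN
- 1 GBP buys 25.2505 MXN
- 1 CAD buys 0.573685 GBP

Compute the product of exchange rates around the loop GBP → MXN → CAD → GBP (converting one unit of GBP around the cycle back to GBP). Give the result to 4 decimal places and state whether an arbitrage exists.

Around GBP → MXN → CAD → GBP: 1 × 25.2505 ÷ 14.4858 × 0.573685 = 1.000002
Product ≈ 1 (deviation 0.000%, within rounding noise).

1.0000 (no arbitrage)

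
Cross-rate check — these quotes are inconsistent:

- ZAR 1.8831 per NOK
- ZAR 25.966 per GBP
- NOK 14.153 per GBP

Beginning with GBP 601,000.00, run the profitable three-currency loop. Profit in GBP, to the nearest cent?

Profit: GBP 15,866.68

Profitable loop is GBP → NOK → ZAR → GBP:
GBP 601,000.00 × 14.153 = NOK 8,505,953.00
NOK 8,505,953.00 × 1.8831 = ZAR 16,017,560.09
ZAR 16,017,560.09 ÷ 25.966 = GBP 616,866.68
Profit = GBP 616,866.68 − GBP 601,000.00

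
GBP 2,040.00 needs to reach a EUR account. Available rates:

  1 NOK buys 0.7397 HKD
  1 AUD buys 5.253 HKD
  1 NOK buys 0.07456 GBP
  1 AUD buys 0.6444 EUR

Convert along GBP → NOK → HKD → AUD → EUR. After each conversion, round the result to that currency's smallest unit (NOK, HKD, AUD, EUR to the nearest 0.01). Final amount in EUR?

EUR 2,482.72

GBP 2,040.00 ÷ 0.07456 = NOK 27,360.52
NOK 27,360.52 × 0.7397 = HKD 20,238.58
HKD 20,238.58 ÷ 5.253 = AUD 3,852.77
AUD 3,852.77 × 0.6444 = EUR 2,482.72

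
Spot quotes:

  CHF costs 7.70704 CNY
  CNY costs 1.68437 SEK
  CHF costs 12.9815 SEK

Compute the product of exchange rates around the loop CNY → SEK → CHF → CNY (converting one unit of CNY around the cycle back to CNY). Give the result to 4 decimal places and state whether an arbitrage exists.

Around CNY → SEK → CHF → CNY: 1 × 1.68437 ÷ 12.9815 × 7.70704 = 1.000001
Product ≈ 1 (deviation 0.000%, within rounding noise).

1.0000 (no arbitrage)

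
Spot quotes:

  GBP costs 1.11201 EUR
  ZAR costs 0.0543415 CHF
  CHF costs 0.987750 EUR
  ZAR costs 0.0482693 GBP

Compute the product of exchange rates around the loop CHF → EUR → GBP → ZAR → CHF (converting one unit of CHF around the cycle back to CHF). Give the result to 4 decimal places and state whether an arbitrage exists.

Around CHF → EUR → GBP → ZAR → CHF: 1 × 0.987750 ÷ 1.11201 ÷ 0.0482693 × 0.0543415 = 0.999998
Product ≈ 1 (deviation 0.000%, within rounding noise).

1.0000 (no arbitrage)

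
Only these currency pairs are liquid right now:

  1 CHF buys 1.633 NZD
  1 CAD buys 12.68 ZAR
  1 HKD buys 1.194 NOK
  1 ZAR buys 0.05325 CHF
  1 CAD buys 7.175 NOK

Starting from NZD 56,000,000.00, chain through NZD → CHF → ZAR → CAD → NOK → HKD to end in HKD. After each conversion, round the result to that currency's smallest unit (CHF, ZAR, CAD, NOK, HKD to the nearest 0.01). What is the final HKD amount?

NZD 56,000,000.00 ÷ 1.633 = CHF 34,292,712.80
CHF 34,292,712.80 ÷ 0.05325 = ZAR 643,994,606.57
ZAR 643,994,606.57 ÷ 12.68 = CAD 50,788,218.18
CAD 50,788,218.18 × 7.175 = NOK 364,405,465.44
NOK 364,405,465.44 ÷ 1.194 = HKD 305,197,207.24

HKD 305,197,207.24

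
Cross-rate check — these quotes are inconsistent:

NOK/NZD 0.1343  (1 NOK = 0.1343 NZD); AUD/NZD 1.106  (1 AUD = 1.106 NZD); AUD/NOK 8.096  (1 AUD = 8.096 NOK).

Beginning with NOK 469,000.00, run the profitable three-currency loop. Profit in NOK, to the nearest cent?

Profitable loop is NOK → AUD → NZD → NOK:
NOK 469,000.00 ÷ 8.096 = AUD 57,929.84
AUD 57,929.84 × 1.106 = NZD 64,070.41
NZD 64,070.41 ÷ 0.1343 = NOK 477,069.29
Profit = NOK 477,069.29 − NOK 469,000.00

Profit: NOK 8,069.29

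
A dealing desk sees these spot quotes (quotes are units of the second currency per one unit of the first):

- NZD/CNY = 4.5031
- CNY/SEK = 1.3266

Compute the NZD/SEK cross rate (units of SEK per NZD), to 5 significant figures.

NZD/SEK = 5.9738

1 NZD × 4.5031 = 4.5031 CNY
4.5031 CNY × 1.3266 = 5.97381 SEK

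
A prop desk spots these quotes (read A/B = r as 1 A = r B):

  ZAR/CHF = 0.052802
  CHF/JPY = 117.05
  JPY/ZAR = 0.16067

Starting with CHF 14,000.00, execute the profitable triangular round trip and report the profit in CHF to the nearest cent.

Profit: CHF 98.45

Profitable loop is CHF → ZAR → JPY → CHF:
CHF 14,000.00 ÷ 0.052802 = ZAR 265,141.47
ZAR 265,141.47 ÷ 0.16067 = JPY 1,650,224
JPY 1,650,224 ÷ 117.05 = CHF 14,098.45
Profit = CHF 14,098.45 − CHF 14,000.00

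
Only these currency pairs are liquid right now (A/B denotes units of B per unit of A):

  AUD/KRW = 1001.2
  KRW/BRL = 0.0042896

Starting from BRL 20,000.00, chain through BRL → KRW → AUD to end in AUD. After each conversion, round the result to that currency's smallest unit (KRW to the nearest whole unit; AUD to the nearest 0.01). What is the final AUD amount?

AUD 4,656.85

BRL 20,000.00 ÷ 0.0042896 = KRW 4,662,439
KRW 4,662,439 ÷ 1001.2 = AUD 4,656.85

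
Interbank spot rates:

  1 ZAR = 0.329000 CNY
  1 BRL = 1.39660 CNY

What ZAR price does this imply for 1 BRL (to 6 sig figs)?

BRL/ZAR = 4.24498

1 BRL × 1.39660 = 1.3966 CNY
1.3966 CNY ÷ 0.329000 = 4.24498 ZAR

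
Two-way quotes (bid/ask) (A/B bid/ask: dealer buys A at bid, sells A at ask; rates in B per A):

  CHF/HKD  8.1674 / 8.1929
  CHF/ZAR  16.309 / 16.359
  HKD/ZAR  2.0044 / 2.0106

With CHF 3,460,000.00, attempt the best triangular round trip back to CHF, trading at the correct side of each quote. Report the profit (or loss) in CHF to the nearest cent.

Net profit: CHF 2,482.33

Best loop CHF → HKD → ZAR → CHF:
CHF 3,460,000.00 × 8.1674 (sell CHF at bid) = HKD 28,259,204.00
HKD 28,259,204.00 × 2.0044 (sell HKD at bid) = ZAR 56,642,748.50
ZAR 56,642,748.50 ÷ 16.359 (buy CHF at ask) = CHF 3,462,482.33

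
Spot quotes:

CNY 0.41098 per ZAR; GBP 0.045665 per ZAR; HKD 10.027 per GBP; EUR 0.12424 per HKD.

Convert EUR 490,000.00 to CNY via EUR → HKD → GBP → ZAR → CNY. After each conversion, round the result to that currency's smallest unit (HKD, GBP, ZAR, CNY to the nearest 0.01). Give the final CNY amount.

CNY 3,539,980.30

EUR 490,000.00 ÷ 0.12424 = HKD 3,943,979.39
HKD 3,943,979.39 ÷ 10.027 = GBP 393,335.93
GBP 393,335.93 ÷ 0.045665 = ZAR 8,613,509.91
ZAR 8,613,509.91 × 0.41098 = CNY 3,539,980.30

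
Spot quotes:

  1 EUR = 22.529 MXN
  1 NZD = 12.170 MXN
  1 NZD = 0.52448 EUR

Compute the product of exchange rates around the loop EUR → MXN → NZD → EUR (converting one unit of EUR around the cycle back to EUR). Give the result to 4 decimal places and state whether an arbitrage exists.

Around EUR → MXN → NZD → EUR: 1 × 22.529 ÷ 12.170 × 0.52448 = 0.970913
Product < 1; profitable direction is EUR → NZD → MXN → EUR.

0.9709 (arbitrage exists)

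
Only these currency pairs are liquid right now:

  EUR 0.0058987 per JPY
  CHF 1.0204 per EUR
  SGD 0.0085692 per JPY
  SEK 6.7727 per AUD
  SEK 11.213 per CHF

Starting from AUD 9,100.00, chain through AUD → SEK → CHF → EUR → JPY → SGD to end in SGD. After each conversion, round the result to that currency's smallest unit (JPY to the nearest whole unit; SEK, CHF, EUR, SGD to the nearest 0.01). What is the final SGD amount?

AUD 9,100.00 × 6.7727 = SEK 61,631.57
SEK 61,631.57 ÷ 11.213 = CHF 5,496.44
CHF 5,496.44 ÷ 1.0204 = EUR 5,386.55
EUR 5,386.55 ÷ 0.0058987 = JPY 913,176
JPY 913,176 × 0.0085692 = SGD 7,825.19

SGD 7,825.19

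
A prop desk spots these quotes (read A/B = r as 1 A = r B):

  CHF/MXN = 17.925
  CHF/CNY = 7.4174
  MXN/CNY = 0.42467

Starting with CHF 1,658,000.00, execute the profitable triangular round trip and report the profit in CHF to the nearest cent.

Profit: CHF 43,545.52

Profitable loop is CHF → MXN → CNY → CHF:
CHF 1,658,000.00 × 17.925 = MXN 29,719,650.00
MXN 29,719,650.00 × 0.42467 = CNY 12,621,043.77
CNY 12,621,043.77 ÷ 7.4174 = CHF 1,701,545.52
Profit = CHF 1,701,545.52 − CHF 1,658,000.00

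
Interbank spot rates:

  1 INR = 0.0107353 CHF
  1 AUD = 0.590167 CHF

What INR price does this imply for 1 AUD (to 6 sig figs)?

AUD/INR = 54.9744

1 AUD × 0.590167 = 0.590167 CHF
0.590167 CHF ÷ 0.0107353 = 54.9744 INR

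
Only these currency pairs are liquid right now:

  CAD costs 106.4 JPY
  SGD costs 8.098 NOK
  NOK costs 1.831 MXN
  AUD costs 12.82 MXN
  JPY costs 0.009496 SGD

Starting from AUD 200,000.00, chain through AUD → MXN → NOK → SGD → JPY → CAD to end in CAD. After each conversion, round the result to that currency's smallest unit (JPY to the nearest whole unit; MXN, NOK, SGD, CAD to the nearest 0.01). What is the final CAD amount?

CAD 171,147.11

AUD 200,000.00 × 12.82 = MXN 2,564,000.00
MXN 2,564,000.00 ÷ 1.831 = NOK 1,400,327.69
NOK 1,400,327.69 ÷ 8.098 = SGD 172,922.66
SGD 172,922.66 ÷ 0.009496 = JPY 18,210,053
JPY 18,210,053 ÷ 106.4 = CAD 171,147.11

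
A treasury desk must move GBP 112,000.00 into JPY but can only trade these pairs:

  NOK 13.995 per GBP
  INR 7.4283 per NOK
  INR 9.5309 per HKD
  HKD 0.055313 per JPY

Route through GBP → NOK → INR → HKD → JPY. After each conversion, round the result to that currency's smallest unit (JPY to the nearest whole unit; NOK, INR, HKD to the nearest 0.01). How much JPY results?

JPY 22,086,110

GBP 112,000.00 × 13.995 = NOK 1,567,440.00
NOK 1,567,440.00 × 7.4283 = INR 11,643,414.55
INR 11,643,414.55 ÷ 9.5309 = HKD 1,221,649.01
HKD 1,221,649.01 ÷ 0.055313 = JPY 22,086,110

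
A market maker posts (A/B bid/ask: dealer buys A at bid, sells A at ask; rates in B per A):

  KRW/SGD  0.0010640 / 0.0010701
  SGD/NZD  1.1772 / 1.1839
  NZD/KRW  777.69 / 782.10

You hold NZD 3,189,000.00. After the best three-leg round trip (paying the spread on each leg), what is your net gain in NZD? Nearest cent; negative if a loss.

Net profit: NZD 29,495.07

Best loop NZD → SGD → KRW → NZD:
NZD 3,189,000.00 ÷ 1.1839 (buy SGD at ask) = SGD 2,693,639.67
SGD 2,693,639.67 ÷ 0.0010701 (buy KRW at ask) = KRW 2,517,184,997
KRW 2,517,184,997 ÷ 782.10 (buy NZD at ask) = NZD 3,218,495.07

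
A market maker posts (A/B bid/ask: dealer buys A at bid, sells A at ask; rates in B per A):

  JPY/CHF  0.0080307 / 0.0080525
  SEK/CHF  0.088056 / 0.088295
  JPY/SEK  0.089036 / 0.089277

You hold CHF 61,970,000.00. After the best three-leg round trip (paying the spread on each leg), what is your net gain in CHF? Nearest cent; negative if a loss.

Best loop CHF → SEK → JPY → CHF:
CHF 61,970,000.00 ÷ 0.088295 (buy SEK at ask) = SEK 701,851,746.98
SEK 701,851,746.98 ÷ 0.089277 (buy JPY at ask) = JPY 7,861,506,849
JPY 7,861,506,849 × 0.0080307 (sell JPY at bid) = CHF 63,133,403.05

Net profit: CHF 1,163,403.05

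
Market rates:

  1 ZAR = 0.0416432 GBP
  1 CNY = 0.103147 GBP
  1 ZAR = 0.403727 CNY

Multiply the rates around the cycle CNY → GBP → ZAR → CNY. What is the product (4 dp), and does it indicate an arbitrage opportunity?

1.0000 (no arbitrage)

Around CNY → GBP → ZAR → CNY: 1 × 0.103147 ÷ 0.0416432 × 0.403727 = 1.000001
Product ≈ 1 (deviation 0.000%, within rounding noise).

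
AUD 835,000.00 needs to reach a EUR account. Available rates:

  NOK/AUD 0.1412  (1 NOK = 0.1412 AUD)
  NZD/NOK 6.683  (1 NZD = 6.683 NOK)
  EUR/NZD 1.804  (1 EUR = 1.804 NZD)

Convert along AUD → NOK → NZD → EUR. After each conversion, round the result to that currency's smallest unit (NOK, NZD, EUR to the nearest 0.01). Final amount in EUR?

AUD 835,000.00 ÷ 0.1412 = NOK 5,913,597.73
NOK 5,913,597.73 ÷ 6.683 = NZD 884,871.72
NZD 884,871.72 ÷ 1.804 = EUR 490,505.39

EUR 490,505.39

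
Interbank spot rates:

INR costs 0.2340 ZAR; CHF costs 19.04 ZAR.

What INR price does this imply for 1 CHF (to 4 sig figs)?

CHF/INR = 81.37

1 CHF × 19.04 = 19.04 ZAR
19.04 ZAR ÷ 0.2340 = 81.3675 INR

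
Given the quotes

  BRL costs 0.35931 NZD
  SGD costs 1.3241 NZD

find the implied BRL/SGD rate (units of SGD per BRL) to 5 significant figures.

BRL/SGD = 0.27136

1 BRL × 0.35931 = 0.35931 NZD
0.35931 NZD ÷ 1.3241 = 0.271362 SGD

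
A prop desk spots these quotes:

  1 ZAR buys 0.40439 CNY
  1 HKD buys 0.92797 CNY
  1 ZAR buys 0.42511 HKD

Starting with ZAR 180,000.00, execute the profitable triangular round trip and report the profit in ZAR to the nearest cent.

Profit: ZAR 4,517.54

Profitable loop is ZAR → CNY → HKD → ZAR:
ZAR 180,000.00 × 0.40439 = CNY 72,790.20
CNY 72,790.20 ÷ 0.92797 = HKD 78,440.25
HKD 78,440.25 ÷ 0.42511 = ZAR 184,517.54
Profit = ZAR 184,517.54 − ZAR 180,000.00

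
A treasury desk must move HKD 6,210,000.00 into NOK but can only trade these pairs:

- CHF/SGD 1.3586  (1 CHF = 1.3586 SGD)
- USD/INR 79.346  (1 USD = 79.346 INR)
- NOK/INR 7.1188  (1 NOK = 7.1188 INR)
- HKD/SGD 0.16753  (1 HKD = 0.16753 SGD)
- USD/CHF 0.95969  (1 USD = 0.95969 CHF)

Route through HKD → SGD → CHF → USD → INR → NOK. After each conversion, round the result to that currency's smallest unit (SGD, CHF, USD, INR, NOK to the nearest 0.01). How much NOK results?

HKD 6,210,000.00 × 0.16753 = SGD 1,040,361.30
SGD 1,040,361.30 ÷ 1.3586 = CHF 765,759.83
CHF 765,759.83 ÷ 0.95969 = USD 797,924.15
USD 797,924.15 × 79.346 = INR 63,312,089.61
INR 63,312,089.61 ÷ 7.1188 = NOK 8,893,646.35

NOK 8,893,646.35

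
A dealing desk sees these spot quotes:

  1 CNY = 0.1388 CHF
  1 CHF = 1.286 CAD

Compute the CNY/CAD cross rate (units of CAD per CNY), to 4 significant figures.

1 CNY × 0.1388 = 0.1388 CHF
0.1388 CHF × 1.286 = 0.178497 CAD

CNY/CAD = 0.1785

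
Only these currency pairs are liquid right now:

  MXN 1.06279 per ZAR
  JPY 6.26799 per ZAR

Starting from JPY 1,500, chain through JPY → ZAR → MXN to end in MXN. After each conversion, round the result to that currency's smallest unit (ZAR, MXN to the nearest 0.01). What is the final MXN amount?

MXN 254.34

JPY 1,500 ÷ 6.26799 = ZAR 239.31
ZAR 239.31 × 1.06279 = MXN 254.34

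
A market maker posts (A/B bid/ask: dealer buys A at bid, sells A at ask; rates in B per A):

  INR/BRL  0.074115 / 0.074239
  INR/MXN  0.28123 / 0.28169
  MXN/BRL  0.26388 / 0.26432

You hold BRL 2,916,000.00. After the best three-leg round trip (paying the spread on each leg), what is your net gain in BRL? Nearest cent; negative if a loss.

Net result: BRL -1,100.88 (no profitable arbitrage after spreads)

Best loop BRL → INR → MXN → BRL:
BRL 2,916,000.00 ÷ 0.074239 (buy INR at ask) = INR 39,278,546.32
INR 39,278,546.32 × 0.28123 (sell INR at bid) = MXN 11,046,305.58
MXN 11,046,305.58 × 0.26388 (sell MXN at bid) = BRL 2,914,899.12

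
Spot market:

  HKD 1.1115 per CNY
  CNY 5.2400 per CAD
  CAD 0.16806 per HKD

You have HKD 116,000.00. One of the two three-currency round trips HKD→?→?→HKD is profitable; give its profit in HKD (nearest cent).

Profit: HKD 2,509.42

Profitable loop is HKD → CNY → CAD → HKD:
HKD 116,000.00 ÷ 1.1115 = CNY 104,363.47
CNY 104,363.47 ÷ 5.2400 = CAD 19,916.69
CAD 19,916.69 ÷ 0.16806 = HKD 118,509.42
Profit = HKD 118,509.42 − HKD 116,000.00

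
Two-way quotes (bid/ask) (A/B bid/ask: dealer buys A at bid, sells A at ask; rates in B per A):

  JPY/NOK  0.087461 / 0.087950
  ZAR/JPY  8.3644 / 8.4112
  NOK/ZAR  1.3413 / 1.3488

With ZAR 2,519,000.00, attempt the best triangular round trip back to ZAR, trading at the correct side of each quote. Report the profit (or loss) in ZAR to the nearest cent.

Best loop ZAR → NOK → JPY → ZAR:
ZAR 2,519,000.00 ÷ 1.3488 (buy NOK at ask) = NOK 1,867,586.00
NOK 1,867,586.00 ÷ 0.087950 (buy JPY at ask) = JPY 21,234,633
JPY 21,234,633 ÷ 8.4112 (buy ZAR at ask) = ZAR 2,524,566.45

Net profit: ZAR 5,566.45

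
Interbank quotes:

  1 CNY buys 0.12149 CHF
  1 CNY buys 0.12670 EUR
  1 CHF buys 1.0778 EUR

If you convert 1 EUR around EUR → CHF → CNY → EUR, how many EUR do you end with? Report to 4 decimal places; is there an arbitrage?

0.9676 (arbitrage exists)

Around EUR → CHF → CNY → EUR: 1 ÷ 1.0778 ÷ 0.12149 × 0.12670 = 0.967605
Product < 1; profitable direction is EUR → CNY → CHF → EUR.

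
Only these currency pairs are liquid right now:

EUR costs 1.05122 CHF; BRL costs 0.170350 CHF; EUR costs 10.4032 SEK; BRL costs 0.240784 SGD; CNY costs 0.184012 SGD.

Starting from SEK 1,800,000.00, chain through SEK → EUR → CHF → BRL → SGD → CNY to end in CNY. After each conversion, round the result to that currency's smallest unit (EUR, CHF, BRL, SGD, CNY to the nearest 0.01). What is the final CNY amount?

CNY 1,397,135.46

SEK 1,800,000.00 ÷ 10.4032 = EUR 173,023.69
EUR 173,023.69 × 1.05122 = CHF 181,885.96
CHF 181,885.96 ÷ 0.170350 = BRL 1,067,719.17
BRL 1,067,719.17 × 0.240784 = SGD 257,089.69
SGD 257,089.69 ÷ 0.184012 = CNY 1,397,135.46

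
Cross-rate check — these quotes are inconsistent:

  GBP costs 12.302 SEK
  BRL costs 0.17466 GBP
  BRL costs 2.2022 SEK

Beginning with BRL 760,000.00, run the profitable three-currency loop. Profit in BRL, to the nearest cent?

Profit: BRL 18,934.92

Profitable loop is BRL → SEK → GBP → BRL:
BRL 760,000.00 × 2.2022 = SEK 1,673,672.00
SEK 1,673,672.00 ÷ 12.302 = GBP 136,048.77
GBP 136,048.77 ÷ 0.17466 = BRL 778,934.92
Profit = BRL 778,934.92 − BRL 760,000.00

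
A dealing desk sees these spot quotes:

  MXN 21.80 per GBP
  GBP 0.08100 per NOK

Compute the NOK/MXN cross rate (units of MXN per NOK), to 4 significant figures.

1 NOK × 0.08100 = 0.081 GBP
0.081 GBP × 21.80 = 1.7658 MXN

NOK/MXN = 1.766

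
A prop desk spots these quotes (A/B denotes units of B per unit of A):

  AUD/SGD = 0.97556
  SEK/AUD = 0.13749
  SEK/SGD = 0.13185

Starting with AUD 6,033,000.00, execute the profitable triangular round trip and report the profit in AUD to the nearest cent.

Profit: AUD 104,313.22

Profitable loop is AUD → SGD → SEK → AUD:
AUD 6,033,000.00 × 0.97556 = SGD 5,885,553.48
SGD 5,885,553.48 ÷ 0.13185 = SEK 44,638,251.65
SEK 44,638,251.65 × 0.13749 = AUD 6,137,313.22
Profit = AUD 6,137,313.22 − AUD 6,033,000.00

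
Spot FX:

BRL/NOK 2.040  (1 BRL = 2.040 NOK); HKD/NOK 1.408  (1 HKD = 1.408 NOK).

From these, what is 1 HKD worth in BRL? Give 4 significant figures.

1 HKD × 1.408 = 1.408 NOK
1.408 NOK ÷ 2.040 = 0.690196 BRL

HKD/BRL = 0.6902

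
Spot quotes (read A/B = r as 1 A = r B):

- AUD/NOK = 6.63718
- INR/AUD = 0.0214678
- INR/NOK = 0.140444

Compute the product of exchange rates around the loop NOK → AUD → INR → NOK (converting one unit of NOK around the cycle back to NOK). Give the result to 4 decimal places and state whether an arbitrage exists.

0.9857 (arbitrage exists)

Around NOK → AUD → INR → NOK: 1 ÷ 6.63718 ÷ 0.0214678 × 0.140444 = 0.985671
Product < 1; profitable direction is NOK → INR → AUD → NOK.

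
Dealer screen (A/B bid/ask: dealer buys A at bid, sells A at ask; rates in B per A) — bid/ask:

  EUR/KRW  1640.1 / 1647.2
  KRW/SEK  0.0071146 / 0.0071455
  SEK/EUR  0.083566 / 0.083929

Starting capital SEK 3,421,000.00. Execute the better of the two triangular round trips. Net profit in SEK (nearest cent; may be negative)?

Net profit: SEK 42,076.37

Best loop SEK → KRW → EUR → SEK:
SEK 3,421,000.00 ÷ 0.0071455 (buy KRW at ask) = KRW 478,762,858
KRW 478,762,858 ÷ 1647.2 (buy EUR at ask) = EUR 290,652.54
EUR 290,652.54 ÷ 0.083929 (buy SEK at ask) = SEK 3,463,076.37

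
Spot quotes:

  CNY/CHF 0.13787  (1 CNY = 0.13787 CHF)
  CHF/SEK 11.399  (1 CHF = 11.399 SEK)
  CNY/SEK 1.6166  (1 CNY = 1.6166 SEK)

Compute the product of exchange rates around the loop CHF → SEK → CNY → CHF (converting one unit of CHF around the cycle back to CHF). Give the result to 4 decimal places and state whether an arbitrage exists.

0.9722 (arbitrage exists)

Around CHF → SEK → CNY → CHF: 1 × 11.399 ÷ 1.6166 × 0.13787 = 0.972152
Product < 1; profitable direction is CHF → CNY → SEK → CHF.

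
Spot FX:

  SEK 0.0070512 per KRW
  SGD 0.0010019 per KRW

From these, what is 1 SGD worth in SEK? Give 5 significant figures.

1 SGD ÷ 0.0010019 = 998.104 KRW
998.104 KRW × 0.0070512 = 7.03783 SEK

SGD/SEK = 7.0378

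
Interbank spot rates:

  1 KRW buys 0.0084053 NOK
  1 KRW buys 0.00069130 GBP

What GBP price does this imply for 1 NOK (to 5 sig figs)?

NOK/GBP = 0.082246

1 NOK ÷ 0.0084053 = 118.973 KRW
118.973 KRW × 0.00069130 = 0.0822457 GBP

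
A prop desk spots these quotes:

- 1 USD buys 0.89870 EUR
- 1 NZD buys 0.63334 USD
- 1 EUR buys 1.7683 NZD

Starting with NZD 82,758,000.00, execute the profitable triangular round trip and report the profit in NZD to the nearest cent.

Profit: NZD 536,743.08

Profitable loop is NZD → USD → EUR → NZD:
NZD 82,758,000.00 × 0.63334 = USD 52,413,951.72
USD 52,413,951.72 × 0.89870 = EUR 47,104,418.41
EUR 47,104,418.41 × 1.7683 = NZD 83,294,743.08
Profit = NZD 83,294,743.08 − NZD 82,758,000.00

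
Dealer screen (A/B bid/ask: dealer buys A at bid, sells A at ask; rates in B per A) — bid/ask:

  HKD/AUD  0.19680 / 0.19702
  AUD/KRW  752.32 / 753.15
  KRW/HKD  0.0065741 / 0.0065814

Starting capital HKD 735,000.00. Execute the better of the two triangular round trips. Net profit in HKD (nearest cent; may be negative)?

Net profit: HKD 17,622.60

Best loop HKD → KRW → AUD → HKD:
HKD 735,000.00 ÷ 0.0065814 (buy KRW at ask) = KRW 111,678,366
KRW 111,678,366 ÷ 753.15 (buy AUD at ask) = AUD 148,281.71
AUD 148,281.71 ÷ 0.19702 (buy HKD at ask) = HKD 752,622.60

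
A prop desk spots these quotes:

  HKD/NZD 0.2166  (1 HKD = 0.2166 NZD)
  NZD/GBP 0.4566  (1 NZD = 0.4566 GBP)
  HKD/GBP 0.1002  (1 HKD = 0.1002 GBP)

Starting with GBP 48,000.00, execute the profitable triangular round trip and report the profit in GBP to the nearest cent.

Profit: GBP 631.16

Profitable loop is GBP → NZD → HKD → GBP:
GBP 48,000.00 ÷ 0.4566 = NZD 105,124.84
NZD 105,124.84 ÷ 0.2166 = HKD 485,340.89
HKD 485,340.89 × 0.1002 = GBP 48,631.16
Profit = GBP 48,631.16 − GBP 48,000.00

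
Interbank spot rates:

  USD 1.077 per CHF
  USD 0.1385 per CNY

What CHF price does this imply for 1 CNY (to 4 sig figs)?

CNY/CHF = 0.1286

1 CNY × 0.1385 = 0.1385 USD
0.1385 USD ÷ 1.077 = 0.128598 CHF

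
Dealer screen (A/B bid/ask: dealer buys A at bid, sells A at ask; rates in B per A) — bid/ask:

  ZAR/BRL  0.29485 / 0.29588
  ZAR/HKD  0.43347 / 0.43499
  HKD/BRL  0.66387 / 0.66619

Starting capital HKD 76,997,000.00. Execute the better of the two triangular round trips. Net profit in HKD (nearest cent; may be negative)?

Best loop HKD → ZAR → BRL → HKD:
HKD 76,997,000.00 ÷ 0.43499 (buy ZAR at ask) = ZAR 177,008,666.87
ZAR 177,008,666.87 × 0.29485 (sell ZAR at bid) = BRL 52,191,005.43
BRL 52,191,005.43 ÷ 0.66619 (buy HKD at ask) = HKD 78,342,523.04

Net profit: HKD 1,345,523.04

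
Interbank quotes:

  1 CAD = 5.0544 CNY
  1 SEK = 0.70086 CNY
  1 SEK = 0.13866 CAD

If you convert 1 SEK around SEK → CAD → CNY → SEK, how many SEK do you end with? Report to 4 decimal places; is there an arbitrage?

Around SEK → CAD → CNY → SEK: 1 × 0.13866 × 5.0544 ÷ 0.70086 = 0.999976
Product ≈ 1 (deviation 0.002%, within rounding noise).

1.0000 (no arbitrage)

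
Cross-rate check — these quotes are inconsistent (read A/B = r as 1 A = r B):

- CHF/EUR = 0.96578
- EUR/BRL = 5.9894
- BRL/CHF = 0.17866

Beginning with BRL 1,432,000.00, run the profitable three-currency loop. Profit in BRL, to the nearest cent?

Profit: BRL 47,898.31

Profitable loop is BRL → CHF → EUR → BRL:
BRL 1,432,000.00 × 0.17866 = CHF 255,841.12
CHF 255,841.12 × 0.96578 = EUR 247,086.24
EUR 247,086.24 × 5.9894 = BRL 1,479,898.31
Profit = BRL 1,479,898.31 − BRL 1,432,000.00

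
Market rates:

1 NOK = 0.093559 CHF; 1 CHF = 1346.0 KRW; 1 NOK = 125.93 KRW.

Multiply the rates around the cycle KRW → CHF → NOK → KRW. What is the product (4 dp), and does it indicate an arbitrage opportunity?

Around KRW → CHF → NOK → KRW: 1 ÷ 1346.0 ÷ 0.093559 × 125.93 = 0.999997
Product ≈ 1 (deviation 0.000%, within rounding noise).

1.0000 (no arbitrage)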